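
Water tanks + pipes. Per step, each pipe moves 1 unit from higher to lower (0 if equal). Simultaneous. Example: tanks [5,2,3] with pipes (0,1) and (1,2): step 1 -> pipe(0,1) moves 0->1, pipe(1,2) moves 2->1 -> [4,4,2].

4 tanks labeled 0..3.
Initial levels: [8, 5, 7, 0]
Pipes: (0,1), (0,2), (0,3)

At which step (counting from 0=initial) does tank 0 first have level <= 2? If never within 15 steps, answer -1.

Step 1: flows [0->1,0->2,0->3] -> levels [5 6 8 1]
Step 2: flows [1->0,2->0,0->3] -> levels [6 5 7 2]
Step 3: flows [0->1,2->0,0->3] -> levels [5 6 6 3]
Step 4: flows [1->0,2->0,0->3] -> levels [6 5 5 4]
Step 5: flows [0->1,0->2,0->3] -> levels [3 6 6 5]
Step 6: flows [1->0,2->0,3->0] -> levels [6 5 5 4]
  -> period-2 cycle (repeats step 4); tank 0 never drops to <=2
Tank 0 never reaches <=2 within 15 steps

Answer: -1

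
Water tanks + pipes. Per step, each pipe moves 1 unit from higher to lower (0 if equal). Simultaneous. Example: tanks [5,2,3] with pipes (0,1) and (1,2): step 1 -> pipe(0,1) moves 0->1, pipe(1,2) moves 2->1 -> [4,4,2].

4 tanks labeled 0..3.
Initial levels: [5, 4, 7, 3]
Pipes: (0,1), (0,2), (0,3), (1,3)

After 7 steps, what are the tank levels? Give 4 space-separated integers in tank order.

Answer: 3 5 6 5

Derivation:
Step 1: flows [0->1,2->0,0->3,1->3] -> levels [4 4 6 5]
Step 2: flows [0=1,2->0,3->0,3->1] -> levels [6 5 5 3]
Step 3: flows [0->1,0->2,0->3,1->3] -> levels [3 5 6 5]
Step 4: flows [1->0,2->0,3->0,1=3] -> levels [6 4 5 4]
Step 5: flows [0->1,0->2,0->3,1=3] -> levels [3 5 6 5]
  -> period-2 cycle: step 5 state = step 3 state
  -> state at step 7: (7-3) mod 2 = 0, same as step 3 -> [3 5 6 5]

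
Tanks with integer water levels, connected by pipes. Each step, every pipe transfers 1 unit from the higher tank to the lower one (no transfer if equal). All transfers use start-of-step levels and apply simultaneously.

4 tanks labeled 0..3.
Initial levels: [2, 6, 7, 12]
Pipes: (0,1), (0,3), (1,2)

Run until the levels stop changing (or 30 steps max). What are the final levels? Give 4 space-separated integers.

Step 1: flows [1->0,3->0,2->1] -> levels [4 6 6 11]
Step 2: flows [1->0,3->0,1=2] -> levels [6 5 6 10]
Step 3: flows [0->1,3->0,2->1] -> levels [6 7 5 9]
Step 4: flows [1->0,3->0,1->2] -> levels [8 5 6 8]
Step 5: flows [0->1,0=3,2->1] -> levels [7 7 5 8]
Step 6: flows [0=1,3->0,1->2] -> levels [8 6 6 7]
Step 7: flows [0->1,0->3,1=2] -> levels [6 7 6 8]
Step 8: flows [1->0,3->0,1->2] -> levels [8 5 7 7]
Step 9: flows [0->1,0->3,2->1] -> levels [6 7 6 8]
  -> period-2 cycle: step 9 state = step 7 state; never stabilizes
  -> state at step 30: (30-7) mod 2 = 1, same as step 8 -> [8 5 7 7]

Answer: 8 5 7 7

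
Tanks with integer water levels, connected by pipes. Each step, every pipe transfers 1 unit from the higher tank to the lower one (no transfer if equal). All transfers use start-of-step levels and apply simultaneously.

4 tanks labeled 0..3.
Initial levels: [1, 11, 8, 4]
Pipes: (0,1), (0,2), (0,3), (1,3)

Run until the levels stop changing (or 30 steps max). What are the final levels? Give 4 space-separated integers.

Step 1: flows [1->0,2->0,3->0,1->3] -> levels [4 9 7 4]
Step 2: flows [1->0,2->0,0=3,1->3] -> levels [6 7 6 5]
Step 3: flows [1->0,0=2,0->3,1->3] -> levels [6 5 6 7]
Step 4: flows [0->1,0=2,3->0,3->1] -> levels [6 7 6 5]
  -> period-2 cycle: step 4 state = step 2 state; never stabilizes
  -> state at step 30: (30-2) mod 2 = 0, same as step 2 -> [6 7 6 5]

Answer: 6 7 6 5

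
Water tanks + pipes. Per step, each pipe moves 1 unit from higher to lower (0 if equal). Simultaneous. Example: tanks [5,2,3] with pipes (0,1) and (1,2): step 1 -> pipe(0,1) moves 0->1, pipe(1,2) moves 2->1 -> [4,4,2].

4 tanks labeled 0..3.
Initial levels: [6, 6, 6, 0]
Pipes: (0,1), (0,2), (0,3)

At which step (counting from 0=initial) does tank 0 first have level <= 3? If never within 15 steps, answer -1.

Step 1: flows [0=1,0=2,0->3] -> levels [5 6 6 1]
Step 2: flows [1->0,2->0,0->3] -> levels [6 5 5 2]
Step 3: flows [0->1,0->2,0->3] -> levels [3 6 6 3]
Tank 0 first reaches <=3 at step 3

Answer: 3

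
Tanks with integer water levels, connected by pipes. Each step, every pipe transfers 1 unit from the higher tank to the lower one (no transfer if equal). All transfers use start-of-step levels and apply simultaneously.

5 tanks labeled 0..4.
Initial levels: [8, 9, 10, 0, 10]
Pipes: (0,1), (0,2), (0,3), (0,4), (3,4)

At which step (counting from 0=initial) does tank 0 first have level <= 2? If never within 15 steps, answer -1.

Step 1: flows [1->0,2->0,0->3,4->0,4->3] -> levels [10 8 9 2 8]
Step 2: flows [0->1,0->2,0->3,0->4,4->3] -> levels [6 9 10 4 8]
Step 3: flows [1->0,2->0,0->3,4->0,4->3] -> levels [8 8 9 6 6]
Step 4: flows [0=1,2->0,0->3,0->4,3=4] -> levels [7 8 8 7 7]
Step 5: flows [1->0,2->0,0=3,0=4,3=4] -> levels [9 7 7 7 7]
Step 6: flows [0->1,0->2,0->3,0->4,3=4] -> levels [5 8 8 8 8]
Step 7: flows [1->0,2->0,3->0,4->0,3=4] -> levels [9 7 7 7 7]
  -> period-2 cycle (repeats step 5); tank 0 never drops to <=2
Tank 0 never reaches <=2 within 15 steps

Answer: -1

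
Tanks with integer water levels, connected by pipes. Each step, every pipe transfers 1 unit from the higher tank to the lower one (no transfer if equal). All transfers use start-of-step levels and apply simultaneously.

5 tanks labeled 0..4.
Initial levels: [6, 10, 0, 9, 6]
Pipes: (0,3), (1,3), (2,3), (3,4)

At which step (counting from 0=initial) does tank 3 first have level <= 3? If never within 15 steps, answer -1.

Answer: -1

Derivation:
Step 1: flows [3->0,1->3,3->2,3->4] -> levels [7 9 1 7 7]
Step 2: flows [0=3,1->3,3->2,3=4] -> levels [7 8 2 7 7]
Step 3: flows [0=3,1->3,3->2,3=4] -> levels [7 7 3 7 7]
Step 4: flows [0=3,1=3,3->2,3=4] -> levels [7 7 4 6 7]
Step 5: flows [0->3,1->3,3->2,4->3] -> levels [6 6 5 8 6]
Step 6: flows [3->0,3->1,3->2,3->4] -> levels [7 7 6 4 7]
Step 7: flows [0->3,1->3,2->3,4->3] -> levels [6 6 5 8 6]
  -> period-2 cycle (repeats step 5); tank 3 never drops to <=3
Tank 3 never reaches <=3 within 15 steps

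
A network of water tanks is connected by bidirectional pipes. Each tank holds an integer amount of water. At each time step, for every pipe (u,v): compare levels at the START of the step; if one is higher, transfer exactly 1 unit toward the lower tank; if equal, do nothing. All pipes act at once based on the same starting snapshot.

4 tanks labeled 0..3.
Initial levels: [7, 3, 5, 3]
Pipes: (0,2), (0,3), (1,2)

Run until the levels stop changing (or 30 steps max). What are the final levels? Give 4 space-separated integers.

Answer: 4 5 4 5

Derivation:
Step 1: flows [0->2,0->3,2->1] -> levels [5 4 5 4]
Step 2: flows [0=2,0->3,2->1] -> levels [4 5 4 5]
Step 3: flows [0=2,3->0,1->2] -> levels [5 4 5 4]
  -> period-2 cycle: step 3 state = step 1 state; never stabilizes
  -> state at step 30: (30-1) mod 2 = 1, same as step 2 -> [4 5 4 5]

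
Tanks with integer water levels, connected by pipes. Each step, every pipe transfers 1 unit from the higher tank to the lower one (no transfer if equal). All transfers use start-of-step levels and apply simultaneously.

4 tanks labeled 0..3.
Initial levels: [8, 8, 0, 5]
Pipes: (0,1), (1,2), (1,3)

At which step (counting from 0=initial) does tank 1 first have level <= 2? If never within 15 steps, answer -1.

Step 1: flows [0=1,1->2,1->3] -> levels [8 6 1 6]
Step 2: flows [0->1,1->2,1=3] -> levels [7 6 2 6]
Step 3: flows [0->1,1->2,1=3] -> levels [6 6 3 6]
Step 4: flows [0=1,1->2,1=3] -> levels [6 5 4 6]
Step 5: flows [0->1,1->2,3->1] -> levels [5 6 5 5]
Step 6: flows [1->0,1->2,1->3] -> levels [6 3 6 6]
Step 7: flows [0->1,2->1,3->1] -> levels [5 6 5 5]
  -> period-2 cycle (repeats step 5); tank 1 never drops to <=2
Tank 1 never reaches <=2 within 15 steps

Answer: -1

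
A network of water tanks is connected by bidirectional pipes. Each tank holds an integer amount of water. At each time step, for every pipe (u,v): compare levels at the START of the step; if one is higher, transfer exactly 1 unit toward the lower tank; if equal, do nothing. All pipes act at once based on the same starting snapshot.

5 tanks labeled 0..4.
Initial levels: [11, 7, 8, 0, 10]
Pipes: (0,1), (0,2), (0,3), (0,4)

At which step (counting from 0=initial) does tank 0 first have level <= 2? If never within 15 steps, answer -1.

Step 1: flows [0->1,0->2,0->3,0->4] -> levels [7 8 9 1 11]
Step 2: flows [1->0,2->0,0->3,4->0] -> levels [9 7 8 2 10]
Step 3: flows [0->1,0->2,0->3,4->0] -> levels [7 8 9 3 9]
Step 4: flows [1->0,2->0,0->3,4->0] -> levels [9 7 8 4 8]
Step 5: flows [0->1,0->2,0->3,0->4] -> levels [5 8 9 5 9]
Step 6: flows [1->0,2->0,0=3,4->0] -> levels [8 7 8 5 8]
Step 7: flows [0->1,0=2,0->3,0=4] -> levels [6 8 8 6 8]
Step 8: flows [1->0,2->0,0=3,4->0] -> levels [9 7 7 6 7]
Step 9: flows [0->1,0->2,0->3,0->4] -> levels [5 8 8 7 8]
Step 10: flows [1->0,2->0,3->0,4->0] -> levels [9 7 7 6 7]
  -> period-2 cycle (repeats step 8); tank 0 never drops to <=2
Tank 0 never reaches <=2 within 15 steps

Answer: -1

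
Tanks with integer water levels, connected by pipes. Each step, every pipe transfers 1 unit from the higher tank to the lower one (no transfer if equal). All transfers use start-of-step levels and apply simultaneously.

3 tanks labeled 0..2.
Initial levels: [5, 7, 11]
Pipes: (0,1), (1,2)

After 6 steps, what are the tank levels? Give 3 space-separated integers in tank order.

Answer: 8 7 8

Derivation:
Step 1: flows [1->0,2->1] -> levels [6 7 10]
Step 2: flows [1->0,2->1] -> levels [7 7 9]
Step 3: flows [0=1,2->1] -> levels [7 8 8]
Step 4: flows [1->0,1=2] -> levels [8 7 8]
Step 5: flows [0->1,2->1] -> levels [7 9 7]
Step 6: flows [1->0,1->2] -> levels [8 7 8]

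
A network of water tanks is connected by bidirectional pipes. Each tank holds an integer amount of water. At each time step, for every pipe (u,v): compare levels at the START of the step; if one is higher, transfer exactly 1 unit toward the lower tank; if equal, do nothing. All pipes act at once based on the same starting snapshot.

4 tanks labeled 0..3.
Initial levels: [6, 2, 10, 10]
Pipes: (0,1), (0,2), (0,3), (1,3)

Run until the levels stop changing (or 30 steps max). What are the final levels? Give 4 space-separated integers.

Answer: 9 6 7 6

Derivation:
Step 1: flows [0->1,2->0,3->0,3->1] -> levels [7 4 9 8]
Step 2: flows [0->1,2->0,3->0,3->1] -> levels [8 6 8 6]
Step 3: flows [0->1,0=2,0->3,1=3] -> levels [6 7 8 7]
Step 4: flows [1->0,2->0,3->0,1=3] -> levels [9 6 7 6]
Step 5: flows [0->1,0->2,0->3,1=3] -> levels [6 7 8 7]
  -> period-2 cycle: step 5 state = step 3 state; never stabilizes
  -> state at step 30: (30-3) mod 2 = 1, same as step 4 -> [9 6 7 6]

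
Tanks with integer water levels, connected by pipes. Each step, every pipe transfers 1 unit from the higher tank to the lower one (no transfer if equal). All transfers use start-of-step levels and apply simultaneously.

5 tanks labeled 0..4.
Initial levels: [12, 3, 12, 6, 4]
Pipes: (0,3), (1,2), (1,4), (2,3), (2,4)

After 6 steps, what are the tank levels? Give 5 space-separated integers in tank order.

Answer: 8 6 7 8 8

Derivation:
Step 1: flows [0->3,2->1,4->1,2->3,2->4] -> levels [11 5 9 8 4]
Step 2: flows [0->3,2->1,1->4,2->3,2->4] -> levels [10 5 6 10 6]
Step 3: flows [0=3,2->1,4->1,3->2,2=4] -> levels [10 7 6 9 5]
Step 4: flows [0->3,1->2,1->4,3->2,2->4] -> levels [9 5 7 9 7]
Step 5: flows [0=3,2->1,4->1,3->2,2=4] -> levels [9 7 7 8 6]
Step 6: flows [0->3,1=2,1->4,3->2,2->4] -> levels [8 6 7 8 8]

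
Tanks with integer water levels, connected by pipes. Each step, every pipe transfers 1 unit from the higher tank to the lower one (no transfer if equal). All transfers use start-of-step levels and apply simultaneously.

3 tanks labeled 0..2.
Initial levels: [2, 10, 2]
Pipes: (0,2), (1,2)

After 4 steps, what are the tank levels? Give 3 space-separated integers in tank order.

Step 1: flows [0=2,1->2] -> levels [2 9 3]
Step 2: flows [2->0,1->2] -> levels [3 8 3]
Step 3: flows [0=2,1->2] -> levels [3 7 4]
Step 4: flows [2->0,1->2] -> levels [4 6 4]

Answer: 4 6 4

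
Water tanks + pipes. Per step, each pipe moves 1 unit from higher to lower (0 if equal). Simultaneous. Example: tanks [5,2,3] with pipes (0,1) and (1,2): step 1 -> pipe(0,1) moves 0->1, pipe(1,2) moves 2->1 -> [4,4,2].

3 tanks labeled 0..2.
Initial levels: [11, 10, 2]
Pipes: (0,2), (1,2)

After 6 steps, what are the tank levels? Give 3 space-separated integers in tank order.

Answer: 8 8 7

Derivation:
Step 1: flows [0->2,1->2] -> levels [10 9 4]
Step 2: flows [0->2,1->2] -> levels [9 8 6]
Step 3: flows [0->2,1->2] -> levels [8 7 8]
Step 4: flows [0=2,2->1] -> levels [8 8 7]
Step 5: flows [0->2,1->2] -> levels [7 7 9]
Step 6: flows [2->0,2->1] -> levels [8 8 7]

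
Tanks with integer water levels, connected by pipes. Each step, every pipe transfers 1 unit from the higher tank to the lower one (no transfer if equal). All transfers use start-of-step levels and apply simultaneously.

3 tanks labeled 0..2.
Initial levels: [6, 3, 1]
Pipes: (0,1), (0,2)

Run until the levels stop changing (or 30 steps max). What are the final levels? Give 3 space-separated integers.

Answer: 2 4 4

Derivation:
Step 1: flows [0->1,0->2] -> levels [4 4 2]
Step 2: flows [0=1,0->2] -> levels [3 4 3]
Step 3: flows [1->0,0=2] -> levels [4 3 3]
Step 4: flows [0->1,0->2] -> levels [2 4 4]
Step 5: flows [1->0,2->0] -> levels [4 3 3]
  -> period-2 cycle: step 5 state = step 3 state; never stabilizes
  -> state at step 30: (30-3) mod 2 = 1, same as step 4 -> [2 4 4]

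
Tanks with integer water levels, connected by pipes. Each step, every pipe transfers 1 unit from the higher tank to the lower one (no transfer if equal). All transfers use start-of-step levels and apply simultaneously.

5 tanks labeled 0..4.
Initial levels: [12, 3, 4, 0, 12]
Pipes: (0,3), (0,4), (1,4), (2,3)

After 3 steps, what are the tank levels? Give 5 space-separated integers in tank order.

Answer: 9 6 3 4 9

Derivation:
Step 1: flows [0->3,0=4,4->1,2->3] -> levels [11 4 3 2 11]
Step 2: flows [0->3,0=4,4->1,2->3] -> levels [10 5 2 4 10]
Step 3: flows [0->3,0=4,4->1,3->2] -> levels [9 6 3 4 9]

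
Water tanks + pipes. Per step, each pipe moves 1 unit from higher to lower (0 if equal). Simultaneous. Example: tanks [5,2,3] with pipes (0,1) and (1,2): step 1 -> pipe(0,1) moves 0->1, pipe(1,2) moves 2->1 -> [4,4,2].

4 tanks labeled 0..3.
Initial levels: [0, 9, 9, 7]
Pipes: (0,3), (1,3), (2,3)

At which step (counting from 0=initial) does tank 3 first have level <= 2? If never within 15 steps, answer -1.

Step 1: flows [3->0,1->3,2->3] -> levels [1 8 8 8]
Step 2: flows [3->0,1=3,2=3] -> levels [2 8 8 7]
Step 3: flows [3->0,1->3,2->3] -> levels [3 7 7 8]
Step 4: flows [3->0,3->1,3->2] -> levels [4 8 8 5]
Step 5: flows [3->0,1->3,2->3] -> levels [5 7 7 6]
Step 6: flows [3->0,1->3,2->3] -> levels [6 6 6 7]
Step 7: flows [3->0,3->1,3->2] -> levels [7 7 7 4]
Step 8: flows [0->3,1->3,2->3] -> levels [6 6 6 7]
  -> period-2 cycle (repeats step 6); tank 3 never drops to <=2
Tank 3 never reaches <=2 within 15 steps

Answer: -1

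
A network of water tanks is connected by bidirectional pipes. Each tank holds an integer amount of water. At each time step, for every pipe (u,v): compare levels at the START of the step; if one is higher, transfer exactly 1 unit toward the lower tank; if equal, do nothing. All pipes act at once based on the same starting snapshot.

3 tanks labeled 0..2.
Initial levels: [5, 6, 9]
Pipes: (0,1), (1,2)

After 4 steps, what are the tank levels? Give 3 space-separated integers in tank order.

Step 1: flows [1->0,2->1] -> levels [6 6 8]
Step 2: flows [0=1,2->1] -> levels [6 7 7]
Step 3: flows [1->0,1=2] -> levels [7 6 7]
Step 4: flows [0->1,2->1] -> levels [6 8 6]

Answer: 6 8 6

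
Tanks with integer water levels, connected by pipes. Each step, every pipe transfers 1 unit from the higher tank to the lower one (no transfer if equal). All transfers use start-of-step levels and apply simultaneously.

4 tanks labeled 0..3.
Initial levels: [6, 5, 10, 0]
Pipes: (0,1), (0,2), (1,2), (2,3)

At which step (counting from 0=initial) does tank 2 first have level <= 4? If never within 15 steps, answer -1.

Answer: 6

Derivation:
Step 1: flows [0->1,2->0,2->1,2->3] -> levels [6 7 7 1]
Step 2: flows [1->0,2->0,1=2,2->3] -> levels [8 6 5 2]
Step 3: flows [0->1,0->2,1->2,2->3] -> levels [6 6 6 3]
Step 4: flows [0=1,0=2,1=2,2->3] -> levels [6 6 5 4]
Step 5: flows [0=1,0->2,1->2,2->3] -> levels [5 5 6 5]
Step 6: flows [0=1,2->0,2->1,2->3] -> levels [6 6 3 6]
Tank 2 first reaches <=4 at step 6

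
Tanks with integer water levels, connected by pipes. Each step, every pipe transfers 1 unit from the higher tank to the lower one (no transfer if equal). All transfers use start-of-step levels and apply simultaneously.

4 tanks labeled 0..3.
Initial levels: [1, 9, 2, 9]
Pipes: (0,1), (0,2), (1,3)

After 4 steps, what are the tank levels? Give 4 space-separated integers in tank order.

Answer: 4 7 3 7

Derivation:
Step 1: flows [1->0,2->0,1=3] -> levels [3 8 1 9]
Step 2: flows [1->0,0->2,3->1] -> levels [3 8 2 8]
Step 3: flows [1->0,0->2,1=3] -> levels [3 7 3 8]
Step 4: flows [1->0,0=2,3->1] -> levels [4 7 3 7]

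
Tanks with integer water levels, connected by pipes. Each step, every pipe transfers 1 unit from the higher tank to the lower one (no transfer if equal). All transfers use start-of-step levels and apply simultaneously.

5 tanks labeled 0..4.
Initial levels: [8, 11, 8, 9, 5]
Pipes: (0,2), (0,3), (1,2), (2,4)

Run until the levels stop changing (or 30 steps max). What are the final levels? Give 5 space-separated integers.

Step 1: flows [0=2,3->0,1->2,2->4] -> levels [9 10 8 8 6]
Step 2: flows [0->2,0->3,1->2,2->4] -> levels [7 9 9 9 7]
Step 3: flows [2->0,3->0,1=2,2->4] -> levels [9 9 7 8 8]
Step 4: flows [0->2,0->3,1->2,4->2] -> levels [7 8 10 9 7]
Step 5: flows [2->0,3->0,2->1,2->4] -> levels [9 9 7 8 8]
  -> period-2 cycle: step 5 state = step 3 state; never stabilizes
  -> state at step 30: (30-3) mod 2 = 1, same as step 4 -> [7 8 10 9 7]

Answer: 7 8 10 9 7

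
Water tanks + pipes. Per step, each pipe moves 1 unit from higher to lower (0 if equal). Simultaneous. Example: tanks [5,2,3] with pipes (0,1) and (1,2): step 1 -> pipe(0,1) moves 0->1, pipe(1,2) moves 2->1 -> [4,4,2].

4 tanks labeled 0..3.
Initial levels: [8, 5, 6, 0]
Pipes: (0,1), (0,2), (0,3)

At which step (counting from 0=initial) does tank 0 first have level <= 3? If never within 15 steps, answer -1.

Answer: -1

Derivation:
Step 1: flows [0->1,0->2,0->3] -> levels [5 6 7 1]
Step 2: flows [1->0,2->0,0->3] -> levels [6 5 6 2]
Step 3: flows [0->1,0=2,0->3] -> levels [4 6 6 3]
Step 4: flows [1->0,2->0,0->3] -> levels [5 5 5 4]
Step 5: flows [0=1,0=2,0->3] -> levels [4 5 5 5]
Step 6: flows [1->0,2->0,3->0] -> levels [7 4 4 4]
Step 7: flows [0->1,0->2,0->3] -> levels [4 5 5 5]
  -> period-2 cycle (repeats step 5); tank 0 never drops to <=3
Tank 0 never reaches <=3 within 15 steps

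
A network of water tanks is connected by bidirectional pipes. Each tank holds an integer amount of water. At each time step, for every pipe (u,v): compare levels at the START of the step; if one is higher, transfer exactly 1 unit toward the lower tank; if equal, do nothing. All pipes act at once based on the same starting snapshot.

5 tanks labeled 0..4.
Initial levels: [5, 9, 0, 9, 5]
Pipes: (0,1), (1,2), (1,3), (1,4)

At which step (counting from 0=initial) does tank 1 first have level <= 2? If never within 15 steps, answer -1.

Answer: -1

Derivation:
Step 1: flows [1->0,1->2,1=3,1->4] -> levels [6 6 1 9 6]
Step 2: flows [0=1,1->2,3->1,1=4] -> levels [6 6 2 8 6]
Step 3: flows [0=1,1->2,3->1,1=4] -> levels [6 6 3 7 6]
Step 4: flows [0=1,1->2,3->1,1=4] -> levels [6 6 4 6 6]
Step 5: flows [0=1,1->2,1=3,1=4] -> levels [6 5 5 6 6]
Step 6: flows [0->1,1=2,3->1,4->1] -> levels [5 8 5 5 5]
Step 7: flows [1->0,1->2,1->3,1->4] -> levels [6 4 6 6 6]
Step 8: flows [0->1,2->1,3->1,4->1] -> levels [5 8 5 5 5]
  -> period-2 cycle (repeats step 6); tank 1 never drops to <=2
Tank 1 never reaches <=2 within 15 steps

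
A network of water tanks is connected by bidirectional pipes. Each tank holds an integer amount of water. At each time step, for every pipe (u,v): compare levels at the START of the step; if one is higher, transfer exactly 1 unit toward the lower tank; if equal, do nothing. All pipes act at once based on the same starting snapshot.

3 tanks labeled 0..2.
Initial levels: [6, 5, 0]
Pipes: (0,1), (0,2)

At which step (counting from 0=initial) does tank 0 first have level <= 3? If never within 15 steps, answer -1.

Step 1: flows [0->1,0->2] -> levels [4 6 1]
Step 2: flows [1->0,0->2] -> levels [4 5 2]
Step 3: flows [1->0,0->2] -> levels [4 4 3]
Step 4: flows [0=1,0->2] -> levels [3 4 4]
Tank 0 first reaches <=3 at step 4

Answer: 4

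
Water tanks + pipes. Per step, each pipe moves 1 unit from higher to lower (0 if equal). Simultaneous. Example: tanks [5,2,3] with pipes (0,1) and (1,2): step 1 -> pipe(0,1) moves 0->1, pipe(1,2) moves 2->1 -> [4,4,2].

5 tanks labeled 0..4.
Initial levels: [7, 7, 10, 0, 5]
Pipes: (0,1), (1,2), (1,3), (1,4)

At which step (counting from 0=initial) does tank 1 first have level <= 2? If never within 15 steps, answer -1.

Answer: -1

Derivation:
Step 1: flows [0=1,2->1,1->3,1->4] -> levels [7 6 9 1 6]
Step 2: flows [0->1,2->1,1->3,1=4] -> levels [6 7 8 2 6]
Step 3: flows [1->0,2->1,1->3,1->4] -> levels [7 5 7 3 7]
Step 4: flows [0->1,2->1,1->3,4->1] -> levels [6 7 6 4 6]
Step 5: flows [1->0,1->2,1->3,1->4] -> levels [7 3 7 5 7]
Step 6: flows [0->1,2->1,3->1,4->1] -> levels [6 7 6 4 6]
  -> period-2 cycle (repeats step 4); tank 1 never drops to <=2
Tank 1 never reaches <=2 within 15 steps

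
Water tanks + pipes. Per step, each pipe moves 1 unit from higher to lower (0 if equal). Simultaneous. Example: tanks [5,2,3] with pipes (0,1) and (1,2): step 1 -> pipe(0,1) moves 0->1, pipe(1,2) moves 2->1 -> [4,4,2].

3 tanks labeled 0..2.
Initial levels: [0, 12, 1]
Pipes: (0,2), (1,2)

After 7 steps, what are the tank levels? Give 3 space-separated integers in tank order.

Answer: 4 5 4

Derivation:
Step 1: flows [2->0,1->2] -> levels [1 11 1]
Step 2: flows [0=2,1->2] -> levels [1 10 2]
Step 3: flows [2->0,1->2] -> levels [2 9 2]
Step 4: flows [0=2,1->2] -> levels [2 8 3]
Step 5: flows [2->0,1->2] -> levels [3 7 3]
Step 6: flows [0=2,1->2] -> levels [3 6 4]
Step 7: flows [2->0,1->2] -> levels [4 5 4]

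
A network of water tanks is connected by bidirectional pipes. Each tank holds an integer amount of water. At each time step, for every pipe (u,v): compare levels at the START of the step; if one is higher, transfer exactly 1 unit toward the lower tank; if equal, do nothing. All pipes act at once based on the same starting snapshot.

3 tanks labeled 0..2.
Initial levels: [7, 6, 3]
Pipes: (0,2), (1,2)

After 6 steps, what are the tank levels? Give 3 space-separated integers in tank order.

Answer: 5 5 6

Derivation:
Step 1: flows [0->2,1->2] -> levels [6 5 5]
Step 2: flows [0->2,1=2] -> levels [5 5 6]
Step 3: flows [2->0,2->1] -> levels [6 6 4]
Step 4: flows [0->2,1->2] -> levels [5 5 6]
  -> period-2 cycle: step 4 state = step 2 state
  -> state at step 6: (6-2) mod 2 = 0, same as step 2 -> [5 5 6]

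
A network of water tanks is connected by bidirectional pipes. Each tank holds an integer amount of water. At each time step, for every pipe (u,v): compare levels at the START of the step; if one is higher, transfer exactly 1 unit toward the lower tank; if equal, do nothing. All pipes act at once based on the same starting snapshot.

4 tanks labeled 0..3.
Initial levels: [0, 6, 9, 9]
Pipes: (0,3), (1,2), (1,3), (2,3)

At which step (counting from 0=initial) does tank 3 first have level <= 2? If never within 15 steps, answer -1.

Step 1: flows [3->0,2->1,3->1,2=3] -> levels [1 8 8 7]
Step 2: flows [3->0,1=2,1->3,2->3] -> levels [2 7 7 8]
Step 3: flows [3->0,1=2,3->1,3->2] -> levels [3 8 8 5]
Step 4: flows [3->0,1=2,1->3,2->3] -> levels [4 7 7 6]
Step 5: flows [3->0,1=2,1->3,2->3] -> levels [5 6 6 7]
Step 6: flows [3->0,1=2,3->1,3->2] -> levels [6 7 7 4]
Step 7: flows [0->3,1=2,1->3,2->3] -> levels [5 6 6 7]
  -> period-2 cycle (repeats step 5); tank 3 never drops to <=2
Tank 3 never reaches <=2 within 15 steps

Answer: -1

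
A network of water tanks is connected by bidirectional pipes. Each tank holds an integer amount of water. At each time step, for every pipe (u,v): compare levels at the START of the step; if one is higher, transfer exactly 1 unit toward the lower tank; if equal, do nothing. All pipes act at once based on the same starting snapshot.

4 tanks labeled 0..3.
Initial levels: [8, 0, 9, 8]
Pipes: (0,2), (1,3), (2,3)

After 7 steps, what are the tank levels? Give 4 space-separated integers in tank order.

Answer: 6 6 7 6

Derivation:
Step 1: flows [2->0,3->1,2->3] -> levels [9 1 7 8]
Step 2: flows [0->2,3->1,3->2] -> levels [8 2 9 6]
Step 3: flows [2->0,3->1,2->3] -> levels [9 3 7 6]
Step 4: flows [0->2,3->1,2->3] -> levels [8 4 7 6]
Step 5: flows [0->2,3->1,2->3] -> levels [7 5 7 6]
Step 6: flows [0=2,3->1,2->3] -> levels [7 6 6 6]
Step 7: flows [0->2,1=3,2=3] -> levels [6 6 7 6]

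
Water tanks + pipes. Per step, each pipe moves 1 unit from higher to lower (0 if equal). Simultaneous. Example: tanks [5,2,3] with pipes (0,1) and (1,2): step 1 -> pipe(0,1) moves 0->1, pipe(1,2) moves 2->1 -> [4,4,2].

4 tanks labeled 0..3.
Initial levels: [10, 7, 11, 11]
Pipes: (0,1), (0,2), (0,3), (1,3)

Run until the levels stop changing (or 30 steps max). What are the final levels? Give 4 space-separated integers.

Answer: 8 10 11 10

Derivation:
Step 1: flows [0->1,2->0,3->0,3->1] -> levels [11 9 10 9]
Step 2: flows [0->1,0->2,0->3,1=3] -> levels [8 10 11 10]
Step 3: flows [1->0,2->0,3->0,1=3] -> levels [11 9 10 9]
  -> period-2 cycle: step 3 state = step 1 state; never stabilizes
  -> state at step 30: (30-1) mod 2 = 1, same as step 2 -> [8 10 11 10]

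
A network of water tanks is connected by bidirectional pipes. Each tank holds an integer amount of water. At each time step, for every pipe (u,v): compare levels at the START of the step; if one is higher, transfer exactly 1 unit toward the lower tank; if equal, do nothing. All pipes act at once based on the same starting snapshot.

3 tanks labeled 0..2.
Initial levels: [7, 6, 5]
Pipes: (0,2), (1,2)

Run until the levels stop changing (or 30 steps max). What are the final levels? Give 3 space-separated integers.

Step 1: flows [0->2,1->2] -> levels [6 5 7]
Step 2: flows [2->0,2->1] -> levels [7 6 5]
  -> period-2 cycle: step 2 state = step 0 state; never stabilizes
  -> state at step 30: (30-0) mod 2 = 0, same as step 0 -> [7 6 5]

Answer: 7 6 5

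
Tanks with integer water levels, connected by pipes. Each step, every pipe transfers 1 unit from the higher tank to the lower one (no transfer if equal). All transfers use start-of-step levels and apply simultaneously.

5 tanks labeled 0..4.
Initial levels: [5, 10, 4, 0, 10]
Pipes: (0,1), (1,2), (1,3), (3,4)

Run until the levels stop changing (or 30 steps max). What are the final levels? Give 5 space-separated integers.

Step 1: flows [1->0,1->2,1->3,4->3] -> levels [6 7 5 2 9]
Step 2: flows [1->0,1->2,1->3,4->3] -> levels [7 4 6 4 8]
Step 3: flows [0->1,2->1,1=3,4->3] -> levels [6 6 5 5 7]
Step 4: flows [0=1,1->2,1->3,4->3] -> levels [6 4 6 7 6]
Step 5: flows [0->1,2->1,3->1,3->4] -> levels [5 7 5 5 7]
Step 6: flows [1->0,1->2,1->3,4->3] -> levels [6 4 6 7 6]
  -> period-2 cycle: step 6 state = step 4 state; never stabilizes
  -> state at step 30: (30-4) mod 2 = 0, same as step 4 -> [6 4 6 7 6]

Answer: 6 4 6 7 6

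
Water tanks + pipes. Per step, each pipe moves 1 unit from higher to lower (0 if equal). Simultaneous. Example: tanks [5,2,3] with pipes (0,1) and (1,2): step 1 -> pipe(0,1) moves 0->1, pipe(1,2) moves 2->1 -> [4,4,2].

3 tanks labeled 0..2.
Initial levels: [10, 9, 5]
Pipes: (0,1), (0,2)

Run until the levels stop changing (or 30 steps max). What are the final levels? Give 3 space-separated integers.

Answer: 8 8 8

Derivation:
Step 1: flows [0->1,0->2] -> levels [8 10 6]
Step 2: flows [1->0,0->2] -> levels [8 9 7]
Step 3: flows [1->0,0->2] -> levels [8 8 8]
Step 4: flows [0=1,0=2] -> levels [8 8 8]
  -> stable (no change)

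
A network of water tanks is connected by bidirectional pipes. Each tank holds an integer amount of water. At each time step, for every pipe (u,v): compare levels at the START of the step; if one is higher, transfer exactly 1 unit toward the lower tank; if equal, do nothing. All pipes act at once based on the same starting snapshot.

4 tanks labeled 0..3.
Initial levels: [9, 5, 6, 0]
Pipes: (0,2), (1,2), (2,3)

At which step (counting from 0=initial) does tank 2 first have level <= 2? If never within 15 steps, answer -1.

Step 1: flows [0->2,2->1,2->3] -> levels [8 6 5 1]
Step 2: flows [0->2,1->2,2->3] -> levels [7 5 6 2]
Step 3: flows [0->2,2->1,2->3] -> levels [6 6 5 3]
Step 4: flows [0->2,1->2,2->3] -> levels [5 5 6 4]
Step 5: flows [2->0,2->1,2->3] -> levels [6 6 3 5]
Step 6: flows [0->2,1->2,3->2] -> levels [5 5 6 4]
  -> period-2 cycle (repeats step 4); tank 2 never drops to <=2
Tank 2 never reaches <=2 within 15 steps

Answer: -1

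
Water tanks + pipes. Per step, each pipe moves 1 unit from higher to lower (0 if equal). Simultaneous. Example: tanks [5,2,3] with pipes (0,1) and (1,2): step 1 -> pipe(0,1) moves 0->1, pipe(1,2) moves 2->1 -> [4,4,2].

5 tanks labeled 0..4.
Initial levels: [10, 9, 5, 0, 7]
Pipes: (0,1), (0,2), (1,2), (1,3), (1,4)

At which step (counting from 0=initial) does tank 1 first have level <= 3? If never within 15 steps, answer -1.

Step 1: flows [0->1,0->2,1->2,1->3,1->4] -> levels [8 7 7 1 8]
Step 2: flows [0->1,0->2,1=2,1->3,4->1] -> levels [6 8 8 2 7]
Step 3: flows [1->0,2->0,1=2,1->3,1->4] -> levels [8 5 7 3 8]
Step 4: flows [0->1,0->2,2->1,1->3,4->1] -> levels [6 7 7 4 7]
Step 5: flows [1->0,2->0,1=2,1->3,1=4] -> levels [8 5 6 5 7]
Step 6: flows [0->1,0->2,2->1,1=3,4->1] -> levels [6 8 6 5 6]
Step 7: flows [1->0,0=2,1->2,1->3,1->4] -> levels [7 4 7 6 7]
Step 8: flows [0->1,0=2,2->1,3->1,4->1] -> levels [6 8 6 5 6]
  -> period-2 cycle (repeats step 6); tank 1 never drops to <=3
Tank 1 never reaches <=3 within 15 steps

Answer: -1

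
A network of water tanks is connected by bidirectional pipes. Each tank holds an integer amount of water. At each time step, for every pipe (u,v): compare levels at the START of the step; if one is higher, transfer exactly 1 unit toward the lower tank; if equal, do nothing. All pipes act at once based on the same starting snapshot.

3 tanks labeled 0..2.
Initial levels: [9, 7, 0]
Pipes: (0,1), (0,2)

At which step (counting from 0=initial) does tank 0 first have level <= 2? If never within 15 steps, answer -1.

Step 1: flows [0->1,0->2] -> levels [7 8 1]
Step 2: flows [1->0,0->2] -> levels [7 7 2]
Step 3: flows [0=1,0->2] -> levels [6 7 3]
Step 4: flows [1->0,0->2] -> levels [6 6 4]
Step 5: flows [0=1,0->2] -> levels [5 6 5]
Step 6: flows [1->0,0=2] -> levels [6 5 5]
Step 7: flows [0->1,0->2] -> levels [4 6 6]
Step 8: flows [1->0,2->0] -> levels [6 5 5]
  -> period-2 cycle (repeats step 6); tank 0 never drops to <=2
Tank 0 never reaches <=2 within 15 steps

Answer: -1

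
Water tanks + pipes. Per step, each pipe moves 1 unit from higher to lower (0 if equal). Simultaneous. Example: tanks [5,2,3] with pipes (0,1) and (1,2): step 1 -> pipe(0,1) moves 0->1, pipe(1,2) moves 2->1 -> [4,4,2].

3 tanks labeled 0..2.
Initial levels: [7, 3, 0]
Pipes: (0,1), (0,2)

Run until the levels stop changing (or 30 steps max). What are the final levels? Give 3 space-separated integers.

Step 1: flows [0->1,0->2] -> levels [5 4 1]
Step 2: flows [0->1,0->2] -> levels [3 5 2]
Step 3: flows [1->0,0->2] -> levels [3 4 3]
Step 4: flows [1->0,0=2] -> levels [4 3 3]
Step 5: flows [0->1,0->2] -> levels [2 4 4]
Step 6: flows [1->0,2->0] -> levels [4 3 3]
  -> period-2 cycle: step 6 state = step 4 state; never stabilizes
  -> state at step 30: (30-4) mod 2 = 0, same as step 4 -> [4 3 3]

Answer: 4 3 3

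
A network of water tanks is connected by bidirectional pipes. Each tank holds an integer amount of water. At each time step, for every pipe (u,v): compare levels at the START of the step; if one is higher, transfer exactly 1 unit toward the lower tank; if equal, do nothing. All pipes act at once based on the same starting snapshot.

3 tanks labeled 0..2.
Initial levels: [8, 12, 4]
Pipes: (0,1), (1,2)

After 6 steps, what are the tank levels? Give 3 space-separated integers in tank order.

Step 1: flows [1->0,1->2] -> levels [9 10 5]
Step 2: flows [1->0,1->2] -> levels [10 8 6]
Step 3: flows [0->1,1->2] -> levels [9 8 7]
Step 4: flows [0->1,1->2] -> levels [8 8 8]
Step 5: flows [0=1,1=2] -> levels [8 8 8]
  -> stable; steps 6..6 unchanged -> [8 8 8]

Answer: 8 8 8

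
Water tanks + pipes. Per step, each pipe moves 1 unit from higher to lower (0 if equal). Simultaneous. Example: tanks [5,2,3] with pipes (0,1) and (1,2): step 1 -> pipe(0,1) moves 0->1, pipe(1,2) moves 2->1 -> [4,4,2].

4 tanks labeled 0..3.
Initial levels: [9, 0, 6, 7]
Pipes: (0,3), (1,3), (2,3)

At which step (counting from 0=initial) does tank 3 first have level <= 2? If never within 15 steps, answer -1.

Answer: -1

Derivation:
Step 1: flows [0->3,3->1,3->2] -> levels [8 1 7 6]
Step 2: flows [0->3,3->1,2->3] -> levels [7 2 6 7]
Step 3: flows [0=3,3->1,3->2] -> levels [7 3 7 5]
Step 4: flows [0->3,3->1,2->3] -> levels [6 4 6 6]
Step 5: flows [0=3,3->1,2=3] -> levels [6 5 6 5]
Step 6: flows [0->3,1=3,2->3] -> levels [5 5 5 7]
Step 7: flows [3->0,3->1,3->2] -> levels [6 6 6 4]
Step 8: flows [0->3,1->3,2->3] -> levels [5 5 5 7]
  -> period-2 cycle (repeats step 6); tank 3 never drops to <=2
Tank 3 never reaches <=2 within 15 steps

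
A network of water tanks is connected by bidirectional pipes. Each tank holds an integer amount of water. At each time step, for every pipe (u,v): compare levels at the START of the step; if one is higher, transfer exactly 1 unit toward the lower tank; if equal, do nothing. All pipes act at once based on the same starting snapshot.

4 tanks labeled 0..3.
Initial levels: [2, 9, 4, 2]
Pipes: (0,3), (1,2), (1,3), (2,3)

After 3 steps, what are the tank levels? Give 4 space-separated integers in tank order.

Step 1: flows [0=3,1->2,1->3,2->3] -> levels [2 7 4 4]
Step 2: flows [3->0,1->2,1->3,2=3] -> levels [3 5 5 4]
Step 3: flows [3->0,1=2,1->3,2->3] -> levels [4 4 4 5]

Answer: 4 4 4 5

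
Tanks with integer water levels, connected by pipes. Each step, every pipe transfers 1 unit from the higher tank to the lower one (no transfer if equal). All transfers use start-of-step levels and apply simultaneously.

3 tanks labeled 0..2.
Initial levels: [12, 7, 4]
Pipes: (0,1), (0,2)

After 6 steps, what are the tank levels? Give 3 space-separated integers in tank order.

Step 1: flows [0->1,0->2] -> levels [10 8 5]
Step 2: flows [0->1,0->2] -> levels [8 9 6]
Step 3: flows [1->0,0->2] -> levels [8 8 7]
Step 4: flows [0=1,0->2] -> levels [7 8 8]
Step 5: flows [1->0,2->0] -> levels [9 7 7]
Step 6: flows [0->1,0->2] -> levels [7 8 8]

Answer: 7 8 8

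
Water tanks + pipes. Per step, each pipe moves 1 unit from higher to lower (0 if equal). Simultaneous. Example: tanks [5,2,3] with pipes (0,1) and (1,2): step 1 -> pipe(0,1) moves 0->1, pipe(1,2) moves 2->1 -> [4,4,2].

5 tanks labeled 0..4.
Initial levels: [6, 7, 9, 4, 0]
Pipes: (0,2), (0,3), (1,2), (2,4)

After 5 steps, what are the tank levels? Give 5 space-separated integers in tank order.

Answer: 7 6 3 5 5

Derivation:
Step 1: flows [2->0,0->3,2->1,2->4] -> levels [6 8 6 5 1]
Step 2: flows [0=2,0->3,1->2,2->4] -> levels [5 7 6 6 2]
Step 3: flows [2->0,3->0,1->2,2->4] -> levels [7 6 5 5 3]
Step 4: flows [0->2,0->3,1->2,2->4] -> levels [5 5 6 6 4]
Step 5: flows [2->0,3->0,2->1,2->4] -> levels [7 6 3 5 5]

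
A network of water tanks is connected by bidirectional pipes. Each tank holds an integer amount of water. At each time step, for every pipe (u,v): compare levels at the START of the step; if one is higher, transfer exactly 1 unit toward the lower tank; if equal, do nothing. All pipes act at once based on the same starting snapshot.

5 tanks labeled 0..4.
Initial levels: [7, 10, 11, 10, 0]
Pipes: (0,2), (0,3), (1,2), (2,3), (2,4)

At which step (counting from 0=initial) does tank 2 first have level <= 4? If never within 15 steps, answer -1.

Answer: -1

Derivation:
Step 1: flows [2->0,3->0,2->1,2->3,2->4] -> levels [9 11 7 10 1]
Step 2: flows [0->2,3->0,1->2,3->2,2->4] -> levels [9 10 9 8 2]
Step 3: flows [0=2,0->3,1->2,2->3,2->4] -> levels [8 9 8 10 3]
Step 4: flows [0=2,3->0,1->2,3->2,2->4] -> levels [9 8 9 8 4]
Step 5: flows [0=2,0->3,2->1,2->3,2->4] -> levels [8 9 6 10 5]
Step 6: flows [0->2,3->0,1->2,3->2,2->4] -> levels [8 8 8 8 6]
Step 7: flows [0=2,0=3,1=2,2=3,2->4] -> levels [8 8 7 8 7]
Step 8: flows [0->2,0=3,1->2,3->2,2=4] -> levels [7 7 10 7 7]
Step 9: flows [2->0,0=3,2->1,2->3,2->4] -> levels [8 8 6 8 8]
Step 10: flows [0->2,0=3,1->2,3->2,4->2] -> levels [7 7 10 7 7]
  -> period-2 cycle (repeats step 8); tank 2 never drops to <=4
Tank 2 never reaches <=4 within 15 steps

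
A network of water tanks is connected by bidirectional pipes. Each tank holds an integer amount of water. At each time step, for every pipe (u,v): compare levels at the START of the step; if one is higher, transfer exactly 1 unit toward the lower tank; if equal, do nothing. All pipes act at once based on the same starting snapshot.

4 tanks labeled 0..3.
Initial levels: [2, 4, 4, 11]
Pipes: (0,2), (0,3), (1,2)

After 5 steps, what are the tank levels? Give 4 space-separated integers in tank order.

Step 1: flows [2->0,3->0,1=2] -> levels [4 4 3 10]
Step 2: flows [0->2,3->0,1->2] -> levels [4 3 5 9]
Step 3: flows [2->0,3->0,2->1] -> levels [6 4 3 8]
Step 4: flows [0->2,3->0,1->2] -> levels [6 3 5 7]
Step 5: flows [0->2,3->0,2->1] -> levels [6 4 5 6]

Answer: 6 4 5 6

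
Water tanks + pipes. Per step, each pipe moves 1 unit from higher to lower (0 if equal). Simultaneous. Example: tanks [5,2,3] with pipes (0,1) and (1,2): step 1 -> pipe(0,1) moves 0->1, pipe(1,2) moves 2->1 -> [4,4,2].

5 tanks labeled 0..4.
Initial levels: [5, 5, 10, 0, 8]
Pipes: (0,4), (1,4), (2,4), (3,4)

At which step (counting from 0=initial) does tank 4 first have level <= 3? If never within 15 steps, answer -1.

Answer: -1

Derivation:
Step 1: flows [4->0,4->1,2->4,4->3] -> levels [6 6 9 1 6]
Step 2: flows [0=4,1=4,2->4,4->3] -> levels [6 6 8 2 6]
Step 3: flows [0=4,1=4,2->4,4->3] -> levels [6 6 7 3 6]
Step 4: flows [0=4,1=4,2->4,4->3] -> levels [6 6 6 4 6]
Step 5: flows [0=4,1=4,2=4,4->3] -> levels [6 6 6 5 5]
Step 6: flows [0->4,1->4,2->4,3=4] -> levels [5 5 5 5 8]
Step 7: flows [4->0,4->1,4->2,4->3] -> levels [6 6 6 6 4]
Step 8: flows [0->4,1->4,2->4,3->4] -> levels [5 5 5 5 8]
  -> period-2 cycle (repeats step 6); tank 4 never drops to <=3
Tank 4 never reaches <=3 within 15 steps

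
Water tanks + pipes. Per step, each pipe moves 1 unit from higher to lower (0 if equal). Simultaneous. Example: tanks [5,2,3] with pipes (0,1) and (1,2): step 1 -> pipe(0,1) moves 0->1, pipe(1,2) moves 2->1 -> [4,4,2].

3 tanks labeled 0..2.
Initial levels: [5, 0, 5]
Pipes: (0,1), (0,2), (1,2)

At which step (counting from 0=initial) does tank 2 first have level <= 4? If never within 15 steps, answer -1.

Answer: 1

Derivation:
Step 1: flows [0->1,0=2,2->1] -> levels [4 2 4]
Tank 2 first reaches <=4 at step 1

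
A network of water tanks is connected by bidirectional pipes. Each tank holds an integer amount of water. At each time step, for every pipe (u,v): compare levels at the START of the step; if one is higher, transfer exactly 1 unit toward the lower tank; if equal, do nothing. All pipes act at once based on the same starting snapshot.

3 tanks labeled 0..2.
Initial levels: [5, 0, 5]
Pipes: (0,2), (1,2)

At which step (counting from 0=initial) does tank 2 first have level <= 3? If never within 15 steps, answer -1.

Step 1: flows [0=2,2->1] -> levels [5 1 4]
Step 2: flows [0->2,2->1] -> levels [4 2 4]
Step 3: flows [0=2,2->1] -> levels [4 3 3]
Tank 2 first reaches <=3 at step 3

Answer: 3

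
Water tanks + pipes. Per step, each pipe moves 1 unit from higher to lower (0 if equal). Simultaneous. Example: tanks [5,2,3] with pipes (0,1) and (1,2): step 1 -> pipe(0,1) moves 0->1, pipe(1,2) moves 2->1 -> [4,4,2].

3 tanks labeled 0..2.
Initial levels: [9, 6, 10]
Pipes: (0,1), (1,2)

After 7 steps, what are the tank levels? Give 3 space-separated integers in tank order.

Step 1: flows [0->1,2->1] -> levels [8 8 9]
Step 2: flows [0=1,2->1] -> levels [8 9 8]
Step 3: flows [1->0,1->2] -> levels [9 7 9]
Step 4: flows [0->1,2->1] -> levels [8 9 8]
  -> period-2 cycle: step 4 state = step 2 state
  -> state at step 7: (7-2) mod 2 = 1, same as step 3 -> [9 7 9]

Answer: 9 7 9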